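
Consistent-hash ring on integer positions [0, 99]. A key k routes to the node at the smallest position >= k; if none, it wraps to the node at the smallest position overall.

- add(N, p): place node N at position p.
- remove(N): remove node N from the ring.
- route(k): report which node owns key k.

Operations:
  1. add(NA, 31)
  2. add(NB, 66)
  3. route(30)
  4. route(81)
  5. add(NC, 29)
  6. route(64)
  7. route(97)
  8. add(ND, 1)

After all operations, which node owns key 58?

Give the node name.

Op 1: add NA@31 -> ring=[31:NA]
Op 2: add NB@66 -> ring=[31:NA,66:NB]
Op 3: route key 30: smallest pos >= 30 is 31 -> NA
Op 4: route key 81: none >= 81, wrap to smallest pos 31 -> NA
Op 5: add NC@29 -> ring=[29:NC,31:NA,66:NB]
Op 6: route key 64: smallest pos >= 64 is 66 -> NB
Op 7: route key 97: none >= 97, wrap to smallest pos 29 -> NC
Op 8: add ND@1 -> ring=[1:ND,29:NC,31:NA,66:NB]
Final route key 58: smallest pos >= 58 is 66 -> NB

Answer: NB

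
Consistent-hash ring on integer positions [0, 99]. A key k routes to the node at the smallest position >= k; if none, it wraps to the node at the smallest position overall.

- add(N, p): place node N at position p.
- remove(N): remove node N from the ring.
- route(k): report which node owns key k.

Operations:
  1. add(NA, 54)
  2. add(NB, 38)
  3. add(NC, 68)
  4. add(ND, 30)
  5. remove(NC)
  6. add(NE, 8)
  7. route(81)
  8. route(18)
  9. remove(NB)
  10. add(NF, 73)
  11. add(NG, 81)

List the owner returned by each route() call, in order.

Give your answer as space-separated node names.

Answer: NE ND

Derivation:
Op 1: add NA@54 -> ring=[54:NA]
Op 2: add NB@38 -> ring=[38:NB,54:NA]
Op 3: add NC@68 -> ring=[38:NB,54:NA,68:NC]
Op 4: add ND@30 -> ring=[30:ND,38:NB,54:NA,68:NC]
Op 5: remove NC -> ring=[30:ND,38:NB,54:NA]
Op 6: add NE@8 -> ring=[8:NE,30:ND,38:NB,54:NA]
Op 7: route key 81: none >= 81, wrap to smallest pos 8 -> NE
Op 8: route key 18: smallest pos >= 18 is 30 -> ND
Op 9: remove NB -> ring=[8:NE,30:ND,54:NA]
Op 10: add NF@73 -> ring=[8:NE,30:ND,54:NA,73:NF]
Op 11: add NG@81 -> ring=[8:NE,30:ND,54:NA,73:NF,81:NG]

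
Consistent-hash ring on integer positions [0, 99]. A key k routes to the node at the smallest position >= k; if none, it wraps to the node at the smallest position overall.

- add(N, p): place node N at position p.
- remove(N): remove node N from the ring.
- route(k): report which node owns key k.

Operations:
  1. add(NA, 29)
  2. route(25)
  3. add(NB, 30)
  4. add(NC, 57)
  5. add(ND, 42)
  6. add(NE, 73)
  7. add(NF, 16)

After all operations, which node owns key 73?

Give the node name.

Answer: NE

Derivation:
Op 1: add NA@29 -> ring=[29:NA]
Op 2: route key 25: smallest pos >= 25 is 29 -> NA
Op 3: add NB@30 -> ring=[29:NA,30:NB]
Op 4: add NC@57 -> ring=[29:NA,30:NB,57:NC]
Op 5: add ND@42 -> ring=[29:NA,30:NB,42:ND,57:NC]
Op 6: add NE@73 -> ring=[29:NA,30:NB,42:ND,57:NC,73:NE]
Op 7: add NF@16 -> ring=[16:NF,29:NA,30:NB,42:ND,57:NC,73:NE]
Final route key 73: smallest pos >= 73 is 73 -> NE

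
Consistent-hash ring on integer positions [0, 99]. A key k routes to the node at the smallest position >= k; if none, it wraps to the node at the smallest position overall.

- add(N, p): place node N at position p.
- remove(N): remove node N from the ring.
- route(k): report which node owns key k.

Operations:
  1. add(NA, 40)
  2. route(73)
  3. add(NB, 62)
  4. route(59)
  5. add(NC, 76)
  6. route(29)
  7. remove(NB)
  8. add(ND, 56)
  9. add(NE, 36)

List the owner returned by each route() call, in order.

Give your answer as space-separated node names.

Op 1: add NA@40 -> ring=[40:NA]
Op 2: route key 73: none >= 73, wrap to smallest pos 40 -> NA
Op 3: add NB@62 -> ring=[40:NA,62:NB]
Op 4: route key 59: smallest pos >= 59 is 62 -> NB
Op 5: add NC@76 -> ring=[40:NA,62:NB,76:NC]
Op 6: route key 29: smallest pos >= 29 is 40 -> NA
Op 7: remove NB -> ring=[40:NA,76:NC]
Op 8: add ND@56 -> ring=[40:NA,56:ND,76:NC]
Op 9: add NE@36 -> ring=[36:NE,40:NA,56:ND,76:NC]

Answer: NA NB NA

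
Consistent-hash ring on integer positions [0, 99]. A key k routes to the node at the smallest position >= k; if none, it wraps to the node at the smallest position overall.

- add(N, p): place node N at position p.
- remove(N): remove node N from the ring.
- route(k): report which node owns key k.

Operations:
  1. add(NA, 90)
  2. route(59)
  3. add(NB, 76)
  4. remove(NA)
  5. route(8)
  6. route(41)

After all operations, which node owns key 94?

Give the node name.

Op 1: add NA@90 -> ring=[90:NA]
Op 2: route key 59: smallest pos >= 59 is 90 -> NA
Op 3: add NB@76 -> ring=[76:NB,90:NA]
Op 4: remove NA -> ring=[76:NB]
Op 5: route key 8: smallest pos >= 8 is 76 -> NB
Op 6: route key 41: smallest pos >= 41 is 76 -> NB
Final route key 94: none >= 94, wrap to smallest pos 76 -> NB

Answer: NB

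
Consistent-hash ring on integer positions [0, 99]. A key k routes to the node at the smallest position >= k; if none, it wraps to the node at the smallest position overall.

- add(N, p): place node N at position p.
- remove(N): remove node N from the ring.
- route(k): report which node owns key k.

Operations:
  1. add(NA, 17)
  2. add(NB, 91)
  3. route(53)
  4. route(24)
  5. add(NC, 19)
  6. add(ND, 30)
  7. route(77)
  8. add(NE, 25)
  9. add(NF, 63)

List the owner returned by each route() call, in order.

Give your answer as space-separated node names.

Answer: NB NB NB

Derivation:
Op 1: add NA@17 -> ring=[17:NA]
Op 2: add NB@91 -> ring=[17:NA,91:NB]
Op 3: route key 53: smallest pos >= 53 is 91 -> NB
Op 4: route key 24: smallest pos >= 24 is 91 -> NB
Op 5: add NC@19 -> ring=[17:NA,19:NC,91:NB]
Op 6: add ND@30 -> ring=[17:NA,19:NC,30:ND,91:NB]
Op 7: route key 77: smallest pos >= 77 is 91 -> NB
Op 8: add NE@25 -> ring=[17:NA,19:NC,25:NE,30:ND,91:NB]
Op 9: add NF@63 -> ring=[17:NA,19:NC,25:NE,30:ND,63:NF,91:NB]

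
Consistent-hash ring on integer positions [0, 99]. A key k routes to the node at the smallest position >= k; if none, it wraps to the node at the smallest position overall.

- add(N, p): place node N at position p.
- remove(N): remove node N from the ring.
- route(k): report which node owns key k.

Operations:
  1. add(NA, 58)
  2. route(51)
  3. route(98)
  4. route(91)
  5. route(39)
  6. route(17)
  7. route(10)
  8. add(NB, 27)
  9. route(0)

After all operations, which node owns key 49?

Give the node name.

Answer: NA

Derivation:
Op 1: add NA@58 -> ring=[58:NA]
Op 2: route key 51: smallest pos >= 51 is 58 -> NA
Op 3: route key 98: none >= 98, wrap to smallest pos 58 -> NA
Op 4: route key 91: none >= 91, wrap to smallest pos 58 -> NA
Op 5: route key 39: smallest pos >= 39 is 58 -> NA
Op 6: route key 17: smallest pos >= 17 is 58 -> NA
Op 7: route key 10: smallest pos >= 10 is 58 -> NA
Op 8: add NB@27 -> ring=[27:NB,58:NA]
Op 9: route key 0: smallest pos >= 0 is 27 -> NB
Final route key 49: smallest pos >= 49 is 58 -> NA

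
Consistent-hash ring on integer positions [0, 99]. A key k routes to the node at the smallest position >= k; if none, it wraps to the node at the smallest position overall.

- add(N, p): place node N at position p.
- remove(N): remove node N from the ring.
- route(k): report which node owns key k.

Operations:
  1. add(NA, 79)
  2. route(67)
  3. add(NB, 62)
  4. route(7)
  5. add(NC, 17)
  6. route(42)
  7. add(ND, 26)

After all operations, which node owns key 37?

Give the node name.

Answer: NB

Derivation:
Op 1: add NA@79 -> ring=[79:NA]
Op 2: route key 67: smallest pos >= 67 is 79 -> NA
Op 3: add NB@62 -> ring=[62:NB,79:NA]
Op 4: route key 7: smallest pos >= 7 is 62 -> NB
Op 5: add NC@17 -> ring=[17:NC,62:NB,79:NA]
Op 6: route key 42: smallest pos >= 42 is 62 -> NB
Op 7: add ND@26 -> ring=[17:NC,26:ND,62:NB,79:NA]
Final route key 37: smallest pos >= 37 is 62 -> NB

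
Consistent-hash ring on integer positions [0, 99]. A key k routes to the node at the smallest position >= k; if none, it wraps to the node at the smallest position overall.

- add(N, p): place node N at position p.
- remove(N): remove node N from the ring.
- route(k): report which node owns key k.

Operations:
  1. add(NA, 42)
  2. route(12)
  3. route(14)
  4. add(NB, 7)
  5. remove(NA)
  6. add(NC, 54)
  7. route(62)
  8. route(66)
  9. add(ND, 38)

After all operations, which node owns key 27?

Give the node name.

Op 1: add NA@42 -> ring=[42:NA]
Op 2: route key 12: smallest pos >= 12 is 42 -> NA
Op 3: route key 14: smallest pos >= 14 is 42 -> NA
Op 4: add NB@7 -> ring=[7:NB,42:NA]
Op 5: remove NA -> ring=[7:NB]
Op 6: add NC@54 -> ring=[7:NB,54:NC]
Op 7: route key 62: none >= 62, wrap to smallest pos 7 -> NB
Op 8: route key 66: none >= 66, wrap to smallest pos 7 -> NB
Op 9: add ND@38 -> ring=[7:NB,38:ND,54:NC]
Final route key 27: smallest pos >= 27 is 38 -> ND

Answer: ND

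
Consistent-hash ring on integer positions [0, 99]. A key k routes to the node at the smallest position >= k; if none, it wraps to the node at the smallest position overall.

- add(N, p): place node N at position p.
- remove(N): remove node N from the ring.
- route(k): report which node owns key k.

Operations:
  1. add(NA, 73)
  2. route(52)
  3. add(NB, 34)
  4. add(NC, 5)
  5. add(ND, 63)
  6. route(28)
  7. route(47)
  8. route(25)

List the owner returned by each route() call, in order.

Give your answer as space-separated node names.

Answer: NA NB ND NB

Derivation:
Op 1: add NA@73 -> ring=[73:NA]
Op 2: route key 52: smallest pos >= 52 is 73 -> NA
Op 3: add NB@34 -> ring=[34:NB,73:NA]
Op 4: add NC@5 -> ring=[5:NC,34:NB,73:NA]
Op 5: add ND@63 -> ring=[5:NC,34:NB,63:ND,73:NA]
Op 6: route key 28: smallest pos >= 28 is 34 -> NB
Op 7: route key 47: smallest pos >= 47 is 63 -> ND
Op 8: route key 25: smallest pos >= 25 is 34 -> NB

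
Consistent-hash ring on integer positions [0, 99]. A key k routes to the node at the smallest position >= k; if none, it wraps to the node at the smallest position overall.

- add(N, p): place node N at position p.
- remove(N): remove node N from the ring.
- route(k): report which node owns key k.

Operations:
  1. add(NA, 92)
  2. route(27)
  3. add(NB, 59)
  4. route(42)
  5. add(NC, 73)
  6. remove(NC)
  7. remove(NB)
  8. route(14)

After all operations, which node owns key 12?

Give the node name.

Op 1: add NA@92 -> ring=[92:NA]
Op 2: route key 27: smallest pos >= 27 is 92 -> NA
Op 3: add NB@59 -> ring=[59:NB,92:NA]
Op 4: route key 42: smallest pos >= 42 is 59 -> NB
Op 5: add NC@73 -> ring=[59:NB,73:NC,92:NA]
Op 6: remove NC -> ring=[59:NB,92:NA]
Op 7: remove NB -> ring=[92:NA]
Op 8: route key 14: smallest pos >= 14 is 92 -> NA
Final route key 12: smallest pos >= 12 is 92 -> NA

Answer: NA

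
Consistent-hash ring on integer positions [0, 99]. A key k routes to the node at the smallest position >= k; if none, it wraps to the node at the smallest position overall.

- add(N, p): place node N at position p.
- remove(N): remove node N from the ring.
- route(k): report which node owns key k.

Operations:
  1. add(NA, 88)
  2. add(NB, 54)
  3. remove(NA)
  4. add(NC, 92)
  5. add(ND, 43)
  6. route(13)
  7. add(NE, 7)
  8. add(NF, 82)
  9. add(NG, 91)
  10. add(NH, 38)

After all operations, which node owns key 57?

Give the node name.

Answer: NF

Derivation:
Op 1: add NA@88 -> ring=[88:NA]
Op 2: add NB@54 -> ring=[54:NB,88:NA]
Op 3: remove NA -> ring=[54:NB]
Op 4: add NC@92 -> ring=[54:NB,92:NC]
Op 5: add ND@43 -> ring=[43:ND,54:NB,92:NC]
Op 6: route key 13: smallest pos >= 13 is 43 -> ND
Op 7: add NE@7 -> ring=[7:NE,43:ND,54:NB,92:NC]
Op 8: add NF@82 -> ring=[7:NE,43:ND,54:NB,82:NF,92:NC]
Op 9: add NG@91 -> ring=[7:NE,43:ND,54:NB,82:NF,91:NG,92:NC]
Op 10: add NH@38 -> ring=[7:NE,38:NH,43:ND,54:NB,82:NF,91:NG,92:NC]
Final route key 57: smallest pos >= 57 is 82 -> NF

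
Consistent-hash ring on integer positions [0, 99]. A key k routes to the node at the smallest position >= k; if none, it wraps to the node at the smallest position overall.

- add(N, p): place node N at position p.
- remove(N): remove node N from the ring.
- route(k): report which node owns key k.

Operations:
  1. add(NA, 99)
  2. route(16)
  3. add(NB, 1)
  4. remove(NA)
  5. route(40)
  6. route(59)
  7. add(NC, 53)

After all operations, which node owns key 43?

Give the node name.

Answer: NC

Derivation:
Op 1: add NA@99 -> ring=[99:NA]
Op 2: route key 16: smallest pos >= 16 is 99 -> NA
Op 3: add NB@1 -> ring=[1:NB,99:NA]
Op 4: remove NA -> ring=[1:NB]
Op 5: route key 40: none >= 40, wrap to smallest pos 1 -> NB
Op 6: route key 59: none >= 59, wrap to smallest pos 1 -> NB
Op 7: add NC@53 -> ring=[1:NB,53:NC]
Final route key 43: smallest pos >= 43 is 53 -> NC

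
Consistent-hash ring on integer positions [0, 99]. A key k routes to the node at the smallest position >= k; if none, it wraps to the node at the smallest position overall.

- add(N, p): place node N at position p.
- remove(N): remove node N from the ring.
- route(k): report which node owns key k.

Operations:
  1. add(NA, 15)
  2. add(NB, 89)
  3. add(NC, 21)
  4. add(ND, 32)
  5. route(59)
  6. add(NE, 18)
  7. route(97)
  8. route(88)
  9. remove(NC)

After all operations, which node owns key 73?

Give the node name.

Answer: NB

Derivation:
Op 1: add NA@15 -> ring=[15:NA]
Op 2: add NB@89 -> ring=[15:NA,89:NB]
Op 3: add NC@21 -> ring=[15:NA,21:NC,89:NB]
Op 4: add ND@32 -> ring=[15:NA,21:NC,32:ND,89:NB]
Op 5: route key 59: smallest pos >= 59 is 89 -> NB
Op 6: add NE@18 -> ring=[15:NA,18:NE,21:NC,32:ND,89:NB]
Op 7: route key 97: none >= 97, wrap to smallest pos 15 -> NA
Op 8: route key 88: smallest pos >= 88 is 89 -> NB
Op 9: remove NC -> ring=[15:NA,18:NE,32:ND,89:NB]
Final route key 73: smallest pos >= 73 is 89 -> NB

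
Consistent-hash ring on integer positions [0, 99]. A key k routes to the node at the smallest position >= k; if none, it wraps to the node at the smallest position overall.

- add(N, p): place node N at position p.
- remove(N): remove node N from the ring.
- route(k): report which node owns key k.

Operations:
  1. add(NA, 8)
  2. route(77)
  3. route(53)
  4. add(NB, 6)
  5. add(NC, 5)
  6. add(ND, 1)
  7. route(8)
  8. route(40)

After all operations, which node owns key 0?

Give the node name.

Answer: ND

Derivation:
Op 1: add NA@8 -> ring=[8:NA]
Op 2: route key 77: none >= 77, wrap to smallest pos 8 -> NA
Op 3: route key 53: none >= 53, wrap to smallest pos 8 -> NA
Op 4: add NB@6 -> ring=[6:NB,8:NA]
Op 5: add NC@5 -> ring=[5:NC,6:NB,8:NA]
Op 6: add ND@1 -> ring=[1:ND,5:NC,6:NB,8:NA]
Op 7: route key 8: smallest pos >= 8 is 8 -> NA
Op 8: route key 40: none >= 40, wrap to smallest pos 1 -> ND
Final route key 0: smallest pos >= 0 is 1 -> ND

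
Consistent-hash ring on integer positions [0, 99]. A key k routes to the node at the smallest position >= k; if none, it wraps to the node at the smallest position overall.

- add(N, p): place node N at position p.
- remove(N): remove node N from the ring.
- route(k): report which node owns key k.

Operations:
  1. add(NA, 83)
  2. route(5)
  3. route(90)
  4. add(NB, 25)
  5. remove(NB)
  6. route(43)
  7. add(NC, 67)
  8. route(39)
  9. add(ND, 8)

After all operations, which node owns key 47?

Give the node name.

Answer: NC

Derivation:
Op 1: add NA@83 -> ring=[83:NA]
Op 2: route key 5: smallest pos >= 5 is 83 -> NA
Op 3: route key 90: none >= 90, wrap to smallest pos 83 -> NA
Op 4: add NB@25 -> ring=[25:NB,83:NA]
Op 5: remove NB -> ring=[83:NA]
Op 6: route key 43: smallest pos >= 43 is 83 -> NA
Op 7: add NC@67 -> ring=[67:NC,83:NA]
Op 8: route key 39: smallest pos >= 39 is 67 -> NC
Op 9: add ND@8 -> ring=[8:ND,67:NC,83:NA]
Final route key 47: smallest pos >= 47 is 67 -> NC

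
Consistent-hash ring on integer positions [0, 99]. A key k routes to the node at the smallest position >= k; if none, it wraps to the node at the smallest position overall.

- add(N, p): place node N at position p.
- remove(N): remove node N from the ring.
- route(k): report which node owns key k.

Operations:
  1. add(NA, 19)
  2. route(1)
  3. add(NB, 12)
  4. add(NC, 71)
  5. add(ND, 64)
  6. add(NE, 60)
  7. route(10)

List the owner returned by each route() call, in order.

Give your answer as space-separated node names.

Answer: NA NB

Derivation:
Op 1: add NA@19 -> ring=[19:NA]
Op 2: route key 1: smallest pos >= 1 is 19 -> NA
Op 3: add NB@12 -> ring=[12:NB,19:NA]
Op 4: add NC@71 -> ring=[12:NB,19:NA,71:NC]
Op 5: add ND@64 -> ring=[12:NB,19:NA,64:ND,71:NC]
Op 6: add NE@60 -> ring=[12:NB,19:NA,60:NE,64:ND,71:NC]
Op 7: route key 10: smallest pos >= 10 is 12 -> NB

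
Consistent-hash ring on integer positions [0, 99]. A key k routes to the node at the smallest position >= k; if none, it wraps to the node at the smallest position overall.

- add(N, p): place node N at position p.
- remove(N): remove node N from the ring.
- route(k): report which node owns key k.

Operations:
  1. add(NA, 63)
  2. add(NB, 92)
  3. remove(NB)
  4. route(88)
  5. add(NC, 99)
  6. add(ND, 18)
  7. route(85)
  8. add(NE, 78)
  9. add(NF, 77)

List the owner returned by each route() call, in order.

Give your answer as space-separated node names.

Answer: NA NC

Derivation:
Op 1: add NA@63 -> ring=[63:NA]
Op 2: add NB@92 -> ring=[63:NA,92:NB]
Op 3: remove NB -> ring=[63:NA]
Op 4: route key 88: none >= 88, wrap to smallest pos 63 -> NA
Op 5: add NC@99 -> ring=[63:NA,99:NC]
Op 6: add ND@18 -> ring=[18:ND,63:NA,99:NC]
Op 7: route key 85: smallest pos >= 85 is 99 -> NC
Op 8: add NE@78 -> ring=[18:ND,63:NA,78:NE,99:NC]
Op 9: add NF@77 -> ring=[18:ND,63:NA,77:NF,78:NE,99:NC]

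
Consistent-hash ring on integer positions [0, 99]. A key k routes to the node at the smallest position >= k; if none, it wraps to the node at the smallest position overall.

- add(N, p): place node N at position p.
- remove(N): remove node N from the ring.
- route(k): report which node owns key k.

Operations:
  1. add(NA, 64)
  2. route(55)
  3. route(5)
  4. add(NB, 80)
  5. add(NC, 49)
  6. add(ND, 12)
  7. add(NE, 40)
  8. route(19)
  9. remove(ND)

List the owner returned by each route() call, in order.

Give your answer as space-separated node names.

Op 1: add NA@64 -> ring=[64:NA]
Op 2: route key 55: smallest pos >= 55 is 64 -> NA
Op 3: route key 5: smallest pos >= 5 is 64 -> NA
Op 4: add NB@80 -> ring=[64:NA,80:NB]
Op 5: add NC@49 -> ring=[49:NC,64:NA,80:NB]
Op 6: add ND@12 -> ring=[12:ND,49:NC,64:NA,80:NB]
Op 7: add NE@40 -> ring=[12:ND,40:NE,49:NC,64:NA,80:NB]
Op 8: route key 19: smallest pos >= 19 is 40 -> NE
Op 9: remove ND -> ring=[40:NE,49:NC,64:NA,80:NB]

Answer: NA NA NE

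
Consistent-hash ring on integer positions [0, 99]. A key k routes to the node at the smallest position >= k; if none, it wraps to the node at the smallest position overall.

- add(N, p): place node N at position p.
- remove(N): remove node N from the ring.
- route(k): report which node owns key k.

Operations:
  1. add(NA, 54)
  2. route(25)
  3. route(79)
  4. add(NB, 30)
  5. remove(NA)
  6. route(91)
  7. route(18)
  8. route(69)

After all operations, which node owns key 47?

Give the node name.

Answer: NB

Derivation:
Op 1: add NA@54 -> ring=[54:NA]
Op 2: route key 25: smallest pos >= 25 is 54 -> NA
Op 3: route key 79: none >= 79, wrap to smallest pos 54 -> NA
Op 4: add NB@30 -> ring=[30:NB,54:NA]
Op 5: remove NA -> ring=[30:NB]
Op 6: route key 91: none >= 91, wrap to smallest pos 30 -> NB
Op 7: route key 18: smallest pos >= 18 is 30 -> NB
Op 8: route key 69: none >= 69, wrap to smallest pos 30 -> NB
Final route key 47: none >= 47, wrap to smallest pos 30 -> NB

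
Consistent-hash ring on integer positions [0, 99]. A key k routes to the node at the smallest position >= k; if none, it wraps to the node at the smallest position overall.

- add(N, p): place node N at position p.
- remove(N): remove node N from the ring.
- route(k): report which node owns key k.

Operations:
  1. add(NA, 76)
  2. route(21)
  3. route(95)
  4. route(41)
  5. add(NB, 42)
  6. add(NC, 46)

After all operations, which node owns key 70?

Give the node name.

Answer: NA

Derivation:
Op 1: add NA@76 -> ring=[76:NA]
Op 2: route key 21: smallest pos >= 21 is 76 -> NA
Op 3: route key 95: none >= 95, wrap to smallest pos 76 -> NA
Op 4: route key 41: smallest pos >= 41 is 76 -> NA
Op 5: add NB@42 -> ring=[42:NB,76:NA]
Op 6: add NC@46 -> ring=[42:NB,46:NC,76:NA]
Final route key 70: smallest pos >= 70 is 76 -> NA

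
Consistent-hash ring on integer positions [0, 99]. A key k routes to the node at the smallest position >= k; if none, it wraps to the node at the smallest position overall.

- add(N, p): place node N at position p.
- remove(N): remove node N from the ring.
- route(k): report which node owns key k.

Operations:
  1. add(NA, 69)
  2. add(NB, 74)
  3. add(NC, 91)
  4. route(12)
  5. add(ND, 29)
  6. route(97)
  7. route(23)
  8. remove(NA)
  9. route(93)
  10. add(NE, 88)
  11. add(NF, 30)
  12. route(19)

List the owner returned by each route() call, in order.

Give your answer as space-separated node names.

Answer: NA ND ND ND ND

Derivation:
Op 1: add NA@69 -> ring=[69:NA]
Op 2: add NB@74 -> ring=[69:NA,74:NB]
Op 3: add NC@91 -> ring=[69:NA,74:NB,91:NC]
Op 4: route key 12: smallest pos >= 12 is 69 -> NA
Op 5: add ND@29 -> ring=[29:ND,69:NA,74:NB,91:NC]
Op 6: route key 97: none >= 97, wrap to smallest pos 29 -> ND
Op 7: route key 23: smallest pos >= 23 is 29 -> ND
Op 8: remove NA -> ring=[29:ND,74:NB,91:NC]
Op 9: route key 93: none >= 93, wrap to smallest pos 29 -> ND
Op 10: add NE@88 -> ring=[29:ND,74:NB,88:NE,91:NC]
Op 11: add NF@30 -> ring=[29:ND,30:NF,74:NB,88:NE,91:NC]
Op 12: route key 19: smallest pos >= 19 is 29 -> ND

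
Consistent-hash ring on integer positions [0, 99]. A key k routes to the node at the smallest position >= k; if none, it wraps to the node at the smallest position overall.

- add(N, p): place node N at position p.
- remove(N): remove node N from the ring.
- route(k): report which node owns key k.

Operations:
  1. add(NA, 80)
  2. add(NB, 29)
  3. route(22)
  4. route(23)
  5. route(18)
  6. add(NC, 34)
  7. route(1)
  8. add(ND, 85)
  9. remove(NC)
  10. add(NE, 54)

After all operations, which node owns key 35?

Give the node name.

Op 1: add NA@80 -> ring=[80:NA]
Op 2: add NB@29 -> ring=[29:NB,80:NA]
Op 3: route key 22: smallest pos >= 22 is 29 -> NB
Op 4: route key 23: smallest pos >= 23 is 29 -> NB
Op 5: route key 18: smallest pos >= 18 is 29 -> NB
Op 6: add NC@34 -> ring=[29:NB,34:NC,80:NA]
Op 7: route key 1: smallest pos >= 1 is 29 -> NB
Op 8: add ND@85 -> ring=[29:NB,34:NC,80:NA,85:ND]
Op 9: remove NC -> ring=[29:NB,80:NA,85:ND]
Op 10: add NE@54 -> ring=[29:NB,54:NE,80:NA,85:ND]
Final route key 35: smallest pos >= 35 is 54 -> NE

Answer: NE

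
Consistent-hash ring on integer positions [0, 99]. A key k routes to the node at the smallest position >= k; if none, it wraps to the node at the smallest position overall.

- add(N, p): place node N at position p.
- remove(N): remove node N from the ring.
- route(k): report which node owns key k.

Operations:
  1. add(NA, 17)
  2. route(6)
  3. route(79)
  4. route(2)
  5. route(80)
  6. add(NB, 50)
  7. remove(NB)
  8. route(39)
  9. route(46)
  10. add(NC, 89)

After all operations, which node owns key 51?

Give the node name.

Answer: NC

Derivation:
Op 1: add NA@17 -> ring=[17:NA]
Op 2: route key 6: smallest pos >= 6 is 17 -> NA
Op 3: route key 79: none >= 79, wrap to smallest pos 17 -> NA
Op 4: route key 2: smallest pos >= 2 is 17 -> NA
Op 5: route key 80: none >= 80, wrap to smallest pos 17 -> NA
Op 6: add NB@50 -> ring=[17:NA,50:NB]
Op 7: remove NB -> ring=[17:NA]
Op 8: route key 39: none >= 39, wrap to smallest pos 17 -> NA
Op 9: route key 46: none >= 46, wrap to smallest pos 17 -> NA
Op 10: add NC@89 -> ring=[17:NA,89:NC]
Final route key 51: smallest pos >= 51 is 89 -> NC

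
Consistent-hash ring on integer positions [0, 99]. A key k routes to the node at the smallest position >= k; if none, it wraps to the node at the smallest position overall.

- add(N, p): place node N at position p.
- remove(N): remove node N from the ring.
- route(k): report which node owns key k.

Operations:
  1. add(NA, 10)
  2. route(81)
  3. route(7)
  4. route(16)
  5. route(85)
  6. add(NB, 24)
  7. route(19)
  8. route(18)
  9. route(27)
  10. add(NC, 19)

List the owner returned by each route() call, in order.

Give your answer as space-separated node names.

Answer: NA NA NA NA NB NB NA

Derivation:
Op 1: add NA@10 -> ring=[10:NA]
Op 2: route key 81: none >= 81, wrap to smallest pos 10 -> NA
Op 3: route key 7: smallest pos >= 7 is 10 -> NA
Op 4: route key 16: none >= 16, wrap to smallest pos 10 -> NA
Op 5: route key 85: none >= 85, wrap to smallest pos 10 -> NA
Op 6: add NB@24 -> ring=[10:NA,24:NB]
Op 7: route key 19: smallest pos >= 19 is 24 -> NB
Op 8: route key 18: smallest pos >= 18 is 24 -> NB
Op 9: route key 27: none >= 27, wrap to smallest pos 10 -> NA
Op 10: add NC@19 -> ring=[10:NA,19:NC,24:NB]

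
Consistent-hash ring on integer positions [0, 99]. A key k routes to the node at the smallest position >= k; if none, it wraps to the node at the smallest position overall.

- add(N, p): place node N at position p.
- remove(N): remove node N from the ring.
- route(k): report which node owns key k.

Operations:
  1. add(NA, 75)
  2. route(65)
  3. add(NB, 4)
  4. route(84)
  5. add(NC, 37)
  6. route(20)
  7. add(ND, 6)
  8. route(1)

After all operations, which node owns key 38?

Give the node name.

Op 1: add NA@75 -> ring=[75:NA]
Op 2: route key 65: smallest pos >= 65 is 75 -> NA
Op 3: add NB@4 -> ring=[4:NB,75:NA]
Op 4: route key 84: none >= 84, wrap to smallest pos 4 -> NB
Op 5: add NC@37 -> ring=[4:NB,37:NC,75:NA]
Op 6: route key 20: smallest pos >= 20 is 37 -> NC
Op 7: add ND@6 -> ring=[4:NB,6:ND,37:NC,75:NA]
Op 8: route key 1: smallest pos >= 1 is 4 -> NB
Final route key 38: smallest pos >= 38 is 75 -> NA

Answer: NA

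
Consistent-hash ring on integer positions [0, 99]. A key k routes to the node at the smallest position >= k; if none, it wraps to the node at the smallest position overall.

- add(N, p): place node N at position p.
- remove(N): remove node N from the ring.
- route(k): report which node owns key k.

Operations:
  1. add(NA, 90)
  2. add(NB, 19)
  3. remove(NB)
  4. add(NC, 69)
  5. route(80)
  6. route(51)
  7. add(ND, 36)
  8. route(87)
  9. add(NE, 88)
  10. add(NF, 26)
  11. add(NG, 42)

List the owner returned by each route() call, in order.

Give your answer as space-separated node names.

Op 1: add NA@90 -> ring=[90:NA]
Op 2: add NB@19 -> ring=[19:NB,90:NA]
Op 3: remove NB -> ring=[90:NA]
Op 4: add NC@69 -> ring=[69:NC,90:NA]
Op 5: route key 80: smallest pos >= 80 is 90 -> NA
Op 6: route key 51: smallest pos >= 51 is 69 -> NC
Op 7: add ND@36 -> ring=[36:ND,69:NC,90:NA]
Op 8: route key 87: smallest pos >= 87 is 90 -> NA
Op 9: add NE@88 -> ring=[36:ND,69:NC,88:NE,90:NA]
Op 10: add NF@26 -> ring=[26:NF,36:ND,69:NC,88:NE,90:NA]
Op 11: add NG@42 -> ring=[26:NF,36:ND,42:NG,69:NC,88:NE,90:NA]

Answer: NA NC NA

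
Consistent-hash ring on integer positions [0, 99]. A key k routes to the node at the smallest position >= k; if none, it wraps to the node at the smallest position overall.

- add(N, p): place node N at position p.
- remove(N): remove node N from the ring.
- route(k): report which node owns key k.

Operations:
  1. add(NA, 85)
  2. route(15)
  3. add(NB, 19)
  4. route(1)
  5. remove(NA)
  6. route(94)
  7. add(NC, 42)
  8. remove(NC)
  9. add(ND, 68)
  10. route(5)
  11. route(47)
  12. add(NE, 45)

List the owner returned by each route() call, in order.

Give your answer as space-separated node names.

Op 1: add NA@85 -> ring=[85:NA]
Op 2: route key 15: smallest pos >= 15 is 85 -> NA
Op 3: add NB@19 -> ring=[19:NB,85:NA]
Op 4: route key 1: smallest pos >= 1 is 19 -> NB
Op 5: remove NA -> ring=[19:NB]
Op 6: route key 94: none >= 94, wrap to smallest pos 19 -> NB
Op 7: add NC@42 -> ring=[19:NB,42:NC]
Op 8: remove NC -> ring=[19:NB]
Op 9: add ND@68 -> ring=[19:NB,68:ND]
Op 10: route key 5: smallest pos >= 5 is 19 -> NB
Op 11: route key 47: smallest pos >= 47 is 68 -> ND
Op 12: add NE@45 -> ring=[19:NB,45:NE,68:ND]

Answer: NA NB NB NB ND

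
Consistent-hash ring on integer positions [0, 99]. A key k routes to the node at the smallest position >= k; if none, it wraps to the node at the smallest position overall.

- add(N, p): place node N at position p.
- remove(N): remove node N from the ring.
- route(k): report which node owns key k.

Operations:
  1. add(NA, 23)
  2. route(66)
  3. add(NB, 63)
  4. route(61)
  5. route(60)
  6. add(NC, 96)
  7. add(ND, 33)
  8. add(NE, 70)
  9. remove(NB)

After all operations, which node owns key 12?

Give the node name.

Op 1: add NA@23 -> ring=[23:NA]
Op 2: route key 66: none >= 66, wrap to smallest pos 23 -> NA
Op 3: add NB@63 -> ring=[23:NA,63:NB]
Op 4: route key 61: smallest pos >= 61 is 63 -> NB
Op 5: route key 60: smallest pos >= 60 is 63 -> NB
Op 6: add NC@96 -> ring=[23:NA,63:NB,96:NC]
Op 7: add ND@33 -> ring=[23:NA,33:ND,63:NB,96:NC]
Op 8: add NE@70 -> ring=[23:NA,33:ND,63:NB,70:NE,96:NC]
Op 9: remove NB -> ring=[23:NA,33:ND,70:NE,96:NC]
Final route key 12: smallest pos >= 12 is 23 -> NA

Answer: NA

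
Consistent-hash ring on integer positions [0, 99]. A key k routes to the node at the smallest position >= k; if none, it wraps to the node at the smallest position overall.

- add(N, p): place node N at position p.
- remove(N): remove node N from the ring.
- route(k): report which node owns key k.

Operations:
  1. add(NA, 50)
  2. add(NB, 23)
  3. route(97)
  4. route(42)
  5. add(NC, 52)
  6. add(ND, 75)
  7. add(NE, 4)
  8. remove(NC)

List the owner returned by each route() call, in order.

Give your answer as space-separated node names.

Op 1: add NA@50 -> ring=[50:NA]
Op 2: add NB@23 -> ring=[23:NB,50:NA]
Op 3: route key 97: none >= 97, wrap to smallest pos 23 -> NB
Op 4: route key 42: smallest pos >= 42 is 50 -> NA
Op 5: add NC@52 -> ring=[23:NB,50:NA,52:NC]
Op 6: add ND@75 -> ring=[23:NB,50:NA,52:NC,75:ND]
Op 7: add NE@4 -> ring=[4:NE,23:NB,50:NA,52:NC,75:ND]
Op 8: remove NC -> ring=[4:NE,23:NB,50:NA,75:ND]

Answer: NB NA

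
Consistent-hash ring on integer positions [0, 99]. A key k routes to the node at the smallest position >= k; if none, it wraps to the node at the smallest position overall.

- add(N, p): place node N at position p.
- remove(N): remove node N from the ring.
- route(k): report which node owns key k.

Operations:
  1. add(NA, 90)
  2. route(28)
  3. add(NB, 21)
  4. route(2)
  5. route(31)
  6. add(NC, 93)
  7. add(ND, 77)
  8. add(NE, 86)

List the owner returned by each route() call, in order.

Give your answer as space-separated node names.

Op 1: add NA@90 -> ring=[90:NA]
Op 2: route key 28: smallest pos >= 28 is 90 -> NA
Op 3: add NB@21 -> ring=[21:NB,90:NA]
Op 4: route key 2: smallest pos >= 2 is 21 -> NB
Op 5: route key 31: smallest pos >= 31 is 90 -> NA
Op 6: add NC@93 -> ring=[21:NB,90:NA,93:NC]
Op 7: add ND@77 -> ring=[21:NB,77:ND,90:NA,93:NC]
Op 8: add NE@86 -> ring=[21:NB,77:ND,86:NE,90:NA,93:NC]

Answer: NA NB NA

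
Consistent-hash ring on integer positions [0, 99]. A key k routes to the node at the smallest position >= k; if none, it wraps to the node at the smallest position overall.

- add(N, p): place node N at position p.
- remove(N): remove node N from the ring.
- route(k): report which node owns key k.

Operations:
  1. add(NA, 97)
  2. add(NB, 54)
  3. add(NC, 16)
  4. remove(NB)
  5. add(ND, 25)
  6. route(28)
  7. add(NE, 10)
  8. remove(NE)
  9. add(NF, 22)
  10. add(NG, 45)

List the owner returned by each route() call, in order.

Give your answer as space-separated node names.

Answer: NA

Derivation:
Op 1: add NA@97 -> ring=[97:NA]
Op 2: add NB@54 -> ring=[54:NB,97:NA]
Op 3: add NC@16 -> ring=[16:NC,54:NB,97:NA]
Op 4: remove NB -> ring=[16:NC,97:NA]
Op 5: add ND@25 -> ring=[16:NC,25:ND,97:NA]
Op 6: route key 28: smallest pos >= 28 is 97 -> NA
Op 7: add NE@10 -> ring=[10:NE,16:NC,25:ND,97:NA]
Op 8: remove NE -> ring=[16:NC,25:ND,97:NA]
Op 9: add NF@22 -> ring=[16:NC,22:NF,25:ND,97:NA]
Op 10: add NG@45 -> ring=[16:NC,22:NF,25:ND,45:NG,97:NA]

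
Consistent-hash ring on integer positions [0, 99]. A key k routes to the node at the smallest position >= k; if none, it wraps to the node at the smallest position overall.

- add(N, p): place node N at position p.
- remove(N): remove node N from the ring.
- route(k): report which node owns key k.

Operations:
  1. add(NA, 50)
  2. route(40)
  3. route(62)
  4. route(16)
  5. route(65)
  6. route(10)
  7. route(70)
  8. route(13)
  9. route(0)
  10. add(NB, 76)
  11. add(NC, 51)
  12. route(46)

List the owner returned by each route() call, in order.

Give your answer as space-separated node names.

Op 1: add NA@50 -> ring=[50:NA]
Op 2: route key 40: smallest pos >= 40 is 50 -> NA
Op 3: route key 62: none >= 62, wrap to smallest pos 50 -> NA
Op 4: route key 16: smallest pos >= 16 is 50 -> NA
Op 5: route key 65: none >= 65, wrap to smallest pos 50 -> NA
Op 6: route key 10: smallest pos >= 10 is 50 -> NA
Op 7: route key 70: none >= 70, wrap to smallest pos 50 -> NA
Op 8: route key 13: smallest pos >= 13 is 50 -> NA
Op 9: route key 0: smallest pos >= 0 is 50 -> NA
Op 10: add NB@76 -> ring=[50:NA,76:NB]
Op 11: add NC@51 -> ring=[50:NA,51:NC,76:NB]
Op 12: route key 46: smallest pos >= 46 is 50 -> NA

Answer: NA NA NA NA NA NA NA NA NA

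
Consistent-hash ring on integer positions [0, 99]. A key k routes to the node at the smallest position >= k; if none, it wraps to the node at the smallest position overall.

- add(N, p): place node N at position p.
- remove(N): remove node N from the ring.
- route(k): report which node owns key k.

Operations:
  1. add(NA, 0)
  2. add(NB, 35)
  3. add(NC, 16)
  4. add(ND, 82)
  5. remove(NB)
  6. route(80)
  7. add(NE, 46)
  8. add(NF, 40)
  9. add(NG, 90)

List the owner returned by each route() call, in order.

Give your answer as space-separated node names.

Answer: ND

Derivation:
Op 1: add NA@0 -> ring=[0:NA]
Op 2: add NB@35 -> ring=[0:NA,35:NB]
Op 3: add NC@16 -> ring=[0:NA,16:NC,35:NB]
Op 4: add ND@82 -> ring=[0:NA,16:NC,35:NB,82:ND]
Op 5: remove NB -> ring=[0:NA,16:NC,82:ND]
Op 6: route key 80: smallest pos >= 80 is 82 -> ND
Op 7: add NE@46 -> ring=[0:NA,16:NC,46:NE,82:ND]
Op 8: add NF@40 -> ring=[0:NA,16:NC,40:NF,46:NE,82:ND]
Op 9: add NG@90 -> ring=[0:NA,16:NC,40:NF,46:NE,82:ND,90:NG]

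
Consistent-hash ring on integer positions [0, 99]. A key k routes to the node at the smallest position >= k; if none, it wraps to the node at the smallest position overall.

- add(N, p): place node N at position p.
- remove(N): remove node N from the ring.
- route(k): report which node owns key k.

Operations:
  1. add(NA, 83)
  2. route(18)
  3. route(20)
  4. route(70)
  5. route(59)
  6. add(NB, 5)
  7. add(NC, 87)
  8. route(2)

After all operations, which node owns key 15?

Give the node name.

Op 1: add NA@83 -> ring=[83:NA]
Op 2: route key 18: smallest pos >= 18 is 83 -> NA
Op 3: route key 20: smallest pos >= 20 is 83 -> NA
Op 4: route key 70: smallest pos >= 70 is 83 -> NA
Op 5: route key 59: smallest pos >= 59 is 83 -> NA
Op 6: add NB@5 -> ring=[5:NB,83:NA]
Op 7: add NC@87 -> ring=[5:NB,83:NA,87:NC]
Op 8: route key 2: smallest pos >= 2 is 5 -> NB
Final route key 15: smallest pos >= 15 is 83 -> NA

Answer: NA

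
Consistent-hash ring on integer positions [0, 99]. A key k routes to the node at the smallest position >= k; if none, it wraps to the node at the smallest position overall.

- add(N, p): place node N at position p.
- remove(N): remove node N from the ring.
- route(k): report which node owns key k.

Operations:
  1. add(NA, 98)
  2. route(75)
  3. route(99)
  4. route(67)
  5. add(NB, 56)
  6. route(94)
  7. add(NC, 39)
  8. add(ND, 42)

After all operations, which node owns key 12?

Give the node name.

Answer: NC

Derivation:
Op 1: add NA@98 -> ring=[98:NA]
Op 2: route key 75: smallest pos >= 75 is 98 -> NA
Op 3: route key 99: none >= 99, wrap to smallest pos 98 -> NA
Op 4: route key 67: smallest pos >= 67 is 98 -> NA
Op 5: add NB@56 -> ring=[56:NB,98:NA]
Op 6: route key 94: smallest pos >= 94 is 98 -> NA
Op 7: add NC@39 -> ring=[39:NC,56:NB,98:NA]
Op 8: add ND@42 -> ring=[39:NC,42:ND,56:NB,98:NA]
Final route key 12: smallest pos >= 12 is 39 -> NC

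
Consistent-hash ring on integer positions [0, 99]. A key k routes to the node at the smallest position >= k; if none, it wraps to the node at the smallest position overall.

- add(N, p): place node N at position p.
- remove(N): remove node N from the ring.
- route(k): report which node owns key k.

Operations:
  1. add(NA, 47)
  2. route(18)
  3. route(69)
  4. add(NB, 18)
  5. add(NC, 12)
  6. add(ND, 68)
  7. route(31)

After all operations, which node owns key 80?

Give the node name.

Answer: NC

Derivation:
Op 1: add NA@47 -> ring=[47:NA]
Op 2: route key 18: smallest pos >= 18 is 47 -> NA
Op 3: route key 69: none >= 69, wrap to smallest pos 47 -> NA
Op 4: add NB@18 -> ring=[18:NB,47:NA]
Op 5: add NC@12 -> ring=[12:NC,18:NB,47:NA]
Op 6: add ND@68 -> ring=[12:NC,18:NB,47:NA,68:ND]
Op 7: route key 31: smallest pos >= 31 is 47 -> NA
Final route key 80: none >= 80, wrap to smallest pos 12 -> NC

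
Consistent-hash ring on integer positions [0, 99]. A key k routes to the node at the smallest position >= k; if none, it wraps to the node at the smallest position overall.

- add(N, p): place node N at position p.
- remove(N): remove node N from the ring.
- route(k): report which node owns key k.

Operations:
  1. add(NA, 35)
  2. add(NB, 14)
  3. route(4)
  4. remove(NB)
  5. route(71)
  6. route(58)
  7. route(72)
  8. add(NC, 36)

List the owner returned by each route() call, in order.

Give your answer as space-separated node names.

Answer: NB NA NA NA

Derivation:
Op 1: add NA@35 -> ring=[35:NA]
Op 2: add NB@14 -> ring=[14:NB,35:NA]
Op 3: route key 4: smallest pos >= 4 is 14 -> NB
Op 4: remove NB -> ring=[35:NA]
Op 5: route key 71: none >= 71, wrap to smallest pos 35 -> NA
Op 6: route key 58: none >= 58, wrap to smallest pos 35 -> NA
Op 7: route key 72: none >= 72, wrap to smallest pos 35 -> NA
Op 8: add NC@36 -> ring=[35:NA,36:NC]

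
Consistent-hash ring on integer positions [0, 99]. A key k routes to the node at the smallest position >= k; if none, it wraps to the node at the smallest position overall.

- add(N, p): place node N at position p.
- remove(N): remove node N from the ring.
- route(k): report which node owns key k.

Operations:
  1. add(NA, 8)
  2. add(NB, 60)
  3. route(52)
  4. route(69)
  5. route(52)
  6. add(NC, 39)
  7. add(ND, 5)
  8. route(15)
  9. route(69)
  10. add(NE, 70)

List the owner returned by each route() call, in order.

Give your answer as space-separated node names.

Answer: NB NA NB NC ND

Derivation:
Op 1: add NA@8 -> ring=[8:NA]
Op 2: add NB@60 -> ring=[8:NA,60:NB]
Op 3: route key 52: smallest pos >= 52 is 60 -> NB
Op 4: route key 69: none >= 69, wrap to smallest pos 8 -> NA
Op 5: route key 52: smallest pos >= 52 is 60 -> NB
Op 6: add NC@39 -> ring=[8:NA,39:NC,60:NB]
Op 7: add ND@5 -> ring=[5:ND,8:NA,39:NC,60:NB]
Op 8: route key 15: smallest pos >= 15 is 39 -> NC
Op 9: route key 69: none >= 69, wrap to smallest pos 5 -> ND
Op 10: add NE@70 -> ring=[5:ND,8:NA,39:NC,60:NB,70:NE]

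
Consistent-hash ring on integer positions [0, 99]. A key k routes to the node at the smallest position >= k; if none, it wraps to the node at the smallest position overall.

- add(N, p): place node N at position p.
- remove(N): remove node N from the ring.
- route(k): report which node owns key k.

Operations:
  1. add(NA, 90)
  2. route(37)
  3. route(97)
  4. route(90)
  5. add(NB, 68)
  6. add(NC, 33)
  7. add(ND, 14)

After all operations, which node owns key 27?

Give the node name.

Op 1: add NA@90 -> ring=[90:NA]
Op 2: route key 37: smallest pos >= 37 is 90 -> NA
Op 3: route key 97: none >= 97, wrap to smallest pos 90 -> NA
Op 4: route key 90: smallest pos >= 90 is 90 -> NA
Op 5: add NB@68 -> ring=[68:NB,90:NA]
Op 6: add NC@33 -> ring=[33:NC,68:NB,90:NA]
Op 7: add ND@14 -> ring=[14:ND,33:NC,68:NB,90:NA]
Final route key 27: smallest pos >= 27 is 33 -> NC

Answer: NC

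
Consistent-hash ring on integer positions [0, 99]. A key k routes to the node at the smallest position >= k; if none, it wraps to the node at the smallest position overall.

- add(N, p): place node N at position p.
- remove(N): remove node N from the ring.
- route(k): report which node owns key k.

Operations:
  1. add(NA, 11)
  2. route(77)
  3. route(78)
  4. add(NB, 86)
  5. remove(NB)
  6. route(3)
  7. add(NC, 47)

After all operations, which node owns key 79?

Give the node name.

Answer: NA

Derivation:
Op 1: add NA@11 -> ring=[11:NA]
Op 2: route key 77: none >= 77, wrap to smallest pos 11 -> NA
Op 3: route key 78: none >= 78, wrap to smallest pos 11 -> NA
Op 4: add NB@86 -> ring=[11:NA,86:NB]
Op 5: remove NB -> ring=[11:NA]
Op 6: route key 3: smallest pos >= 3 is 11 -> NA
Op 7: add NC@47 -> ring=[11:NA,47:NC]
Final route key 79: none >= 79, wrap to smallest pos 11 -> NA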